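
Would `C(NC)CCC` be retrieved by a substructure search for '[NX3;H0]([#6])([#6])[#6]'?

No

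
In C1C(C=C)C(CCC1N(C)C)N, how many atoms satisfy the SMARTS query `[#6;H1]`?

The query [#6;H1] means: any carbon bearing exactly one hydrogen.
Check the 12 heavy atoms by environment: 4× C (H2) → no; 4× C (H1) → match; 1× N (H0) → no; 2× C (H3) → no; 1× N (H2) → no.
That gives 4 matching atoms.

4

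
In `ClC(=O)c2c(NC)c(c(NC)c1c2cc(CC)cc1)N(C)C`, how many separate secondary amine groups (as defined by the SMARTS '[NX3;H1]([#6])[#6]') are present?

2

[NX3;H1]([#6])[#6] is the SMARTS for a secondary amine: a trivalent nitrogen with one H, bonded to two carbons.
The molecule carries 2 separate instances of an N-methylamino group (-NHCH3) meeting every constraint; each maps to a distinct set of atoms, giving 2 matches.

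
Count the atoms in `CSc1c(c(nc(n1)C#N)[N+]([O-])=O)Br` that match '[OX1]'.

The query [OX1] means: aliphatic oxygen with one total connection — typically a carbonyl =O or an oxide.
Check the 14 heavy atoms by environment: 2× n (aromatic, X2) → no; 4× c (aromatic, X3) → no; 1× C (X2) → no; 1× N (X1) → no; 1× S (X2) → no; 1× C (X4) → no; 1× N (charge +1, X3) → no; 1× O (charge -1, X1) → match; 1× O (X1) → match; 1× Br (X1) → no.
Summing the matching environments: 1 + 1 = 2 matching atoms.

2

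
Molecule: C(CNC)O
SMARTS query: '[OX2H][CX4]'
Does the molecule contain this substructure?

Yes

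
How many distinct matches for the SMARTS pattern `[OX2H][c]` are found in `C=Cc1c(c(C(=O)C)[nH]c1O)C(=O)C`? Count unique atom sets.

[OX2H][c] is the SMARTS for a phenol: a hydroxyl oxygen attached to an aromatic carbon.
Exactly one fragment in the molecule meets all constraints, giving 1 match.

1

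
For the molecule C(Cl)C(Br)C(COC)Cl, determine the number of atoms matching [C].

5

The query [C] means: uppercase C matches aliphatic (non-aromatic) carbon only.
Check the 9 heavy atoms by environment: 5× C → match; 2× Cl → no; 1× O → no; 1× Br → no.
That gives 5 matching atoms.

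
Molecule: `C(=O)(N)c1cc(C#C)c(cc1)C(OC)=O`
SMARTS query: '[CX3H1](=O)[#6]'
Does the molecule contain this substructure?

No

The pattern [CX3H1](=O)[#6] describes an sp2 carbon with one H, double-bonded to O and single-bonded to carbon — an aldehyde.
The closest candidate here is a methyl-ester group (-C(=O)OCH3), but the carbonyl carbon has H0, not H1. No other fragment satisfies the full query, so there is no match.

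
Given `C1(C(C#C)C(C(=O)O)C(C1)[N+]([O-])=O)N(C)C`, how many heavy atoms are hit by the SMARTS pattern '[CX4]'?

7

Check the 16 heavy atoms by environment: 7× C (X4) → match; 1× N (charge +1, X3) → no; 1× O (charge -1, X1) → no; 2× O (X1) → no; 1× N (X3) → no; 1× C (X3) → no; 1× O (X2) → no; 2× C (X2) → no.
That gives 7 matching atoms.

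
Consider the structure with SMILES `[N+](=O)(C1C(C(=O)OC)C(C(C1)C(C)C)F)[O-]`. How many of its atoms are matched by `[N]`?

1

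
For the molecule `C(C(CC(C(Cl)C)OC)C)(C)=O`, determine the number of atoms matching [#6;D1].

4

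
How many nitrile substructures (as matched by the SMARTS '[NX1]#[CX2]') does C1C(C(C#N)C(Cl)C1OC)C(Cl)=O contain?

[NX1]#[CX2] is the SMARTS for a nitrile: a nitrogen triple-bonded to a two-connected carbon.
Exactly one fragment in the molecule meets all constraints, giving 1 match.

1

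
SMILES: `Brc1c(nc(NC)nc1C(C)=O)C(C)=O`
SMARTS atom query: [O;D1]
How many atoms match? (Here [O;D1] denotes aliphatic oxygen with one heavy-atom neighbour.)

The query [O;D1] means: aliphatic oxygen bonded to exactly one heavy atom.
Check the 15 heavy atoms by environment: 2× n (aromatic, D2) → no; 4× c (aromatic, D3) → no; 2× C (D3) → no; 2× O (D1) → match; 3× C (D1) → no; 1× N (D2) → no; 1× Br (D1) → no.
That gives 2 matching atoms.

2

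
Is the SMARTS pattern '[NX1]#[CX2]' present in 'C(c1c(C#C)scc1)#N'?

The pattern [NX1]#[CX2] describes a nitrogen triple-bonded to a two-connected carbon — a nitrile.
The molecule carries a nitrile (-C#N), whose atoms satisfy every constraint of the query, so the pattern matches.

Yes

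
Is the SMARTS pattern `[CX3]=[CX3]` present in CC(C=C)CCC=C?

Yes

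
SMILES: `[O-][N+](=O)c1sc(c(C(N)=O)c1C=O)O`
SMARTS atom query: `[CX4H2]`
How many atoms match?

0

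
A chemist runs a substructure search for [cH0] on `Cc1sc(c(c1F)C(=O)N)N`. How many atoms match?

4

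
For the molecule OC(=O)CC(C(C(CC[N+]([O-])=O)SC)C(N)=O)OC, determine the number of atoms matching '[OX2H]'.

1

The query [OX2H] means: aliphatic oxygen with two connections, one of which is H — an -OH oxygen.
Check the 19 heavy atoms by environment: 3× C (H2, X4) → no; 3× C (H1, X4) → no; 1× O (H0, X2) → no; 2× C (H3, X4) → no; 1× N (charge +1, H0, X3) → no; 1× O (charge -1, H0, X1) → no; 3× O (H0, X1) → no; 2× C (H0, X3) → no; 1× N (H2, X3) → no; 1× O (H1, X2) → match; 1× S (H0, X2) → no.
That gives 1 matching atom.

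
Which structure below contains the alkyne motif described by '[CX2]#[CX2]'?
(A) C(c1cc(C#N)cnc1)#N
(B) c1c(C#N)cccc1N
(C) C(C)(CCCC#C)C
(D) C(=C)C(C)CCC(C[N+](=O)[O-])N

C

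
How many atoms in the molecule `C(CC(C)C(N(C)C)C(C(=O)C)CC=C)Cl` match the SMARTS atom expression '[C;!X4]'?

3

The query [C;!X4] means: aliphatic carbon that does not have four total connections.
Check the 16 heavy atoms by environment: 10× C (X4) → no; 1× N (X3) → no; 3× C (X3) → match; 1× O (X1) → no; 1× Cl (X1) → no.
That gives 3 matching atoms.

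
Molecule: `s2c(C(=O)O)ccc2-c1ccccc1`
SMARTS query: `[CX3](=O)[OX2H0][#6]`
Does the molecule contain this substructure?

No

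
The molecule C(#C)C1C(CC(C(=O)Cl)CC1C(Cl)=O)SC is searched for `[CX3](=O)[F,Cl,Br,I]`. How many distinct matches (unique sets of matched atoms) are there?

2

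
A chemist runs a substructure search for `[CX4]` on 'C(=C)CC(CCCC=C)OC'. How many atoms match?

The query [CX4] means: C with X4: aliphatic carbon with exactly 4 total connections (bonds + H).
Check the 11 heavy atoms by environment: 6× C (X4) → match; 1× O (X2) → no; 4× C (X3) → no.
That gives 6 matching atoms.

6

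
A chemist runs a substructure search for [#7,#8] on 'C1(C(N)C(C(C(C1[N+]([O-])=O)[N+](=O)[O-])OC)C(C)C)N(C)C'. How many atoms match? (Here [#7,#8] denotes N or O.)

9

Check the 21 heavy atoms by environment: 12× C → no; 2× N → match; 2× N (charge +1) → match; 2× O (charge -1) → match; 3× O → match.
Summing the matching environments: 2 + 2 + 2 + 3 = 9 matching atoms.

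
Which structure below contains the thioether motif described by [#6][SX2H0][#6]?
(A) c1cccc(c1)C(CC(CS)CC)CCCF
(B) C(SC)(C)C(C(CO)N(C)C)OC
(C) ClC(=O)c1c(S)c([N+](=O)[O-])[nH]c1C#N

[#6][SX2H0][#6] describes an aliphatic sulfur bridging two carbons with no H on the sulfur (a thioether).
(A) has a thiol (-SH) but the sulfur has H1, not H0 bridging two carbons.
(B) contains a methylthio ether (-SCH3), which satisfies every atom and bond constraint.
(C) has a thiol (-SH) but the sulfur has H1, not H0 bridging two carbons.
So the answer is (B).

B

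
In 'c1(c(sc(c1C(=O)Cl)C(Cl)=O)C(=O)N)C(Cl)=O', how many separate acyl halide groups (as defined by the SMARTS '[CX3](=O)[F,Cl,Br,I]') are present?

3

[CX3](=O)[F,Cl,Br,I] is the SMARTS for an acyl halide: a carbonyl carbon bonded to a halogen.
The molecule carries 3 separate instances of an acyl chloride (-C(=O)Cl) meeting every constraint; each maps to a distinct set of atoms, giving 3 matches.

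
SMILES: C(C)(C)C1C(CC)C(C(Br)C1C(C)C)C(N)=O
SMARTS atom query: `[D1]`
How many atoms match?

8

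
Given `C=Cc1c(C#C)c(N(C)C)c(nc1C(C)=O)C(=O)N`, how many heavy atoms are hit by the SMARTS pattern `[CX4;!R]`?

Check the 19 heavy atoms by environment: 1× n (aromatic, X2, in 6-ring) → no; 5× c (aromatic, X3, in 6-ring) → no; 2× N (X3, acyclic) → no; 3× C (X4, acyclic) → match; 2× C (X2, acyclic) → no; 4× C (X3, acyclic) → no; 2× O (X1, acyclic) → no.
That gives 3 matching atoms.

3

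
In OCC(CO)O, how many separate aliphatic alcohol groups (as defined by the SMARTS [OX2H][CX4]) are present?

3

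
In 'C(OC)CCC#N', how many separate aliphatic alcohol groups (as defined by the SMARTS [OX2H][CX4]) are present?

[OX2H][CX4] is the SMARTS for an aliphatic alcohol: a hydroxyl oxygen bound to an sp3 (X4) carbon.
The molecule has a methoxy ether (-OCH3), but the oxygen has H0 (ether), not H1; nothing else fits, so there are 0 matches.

0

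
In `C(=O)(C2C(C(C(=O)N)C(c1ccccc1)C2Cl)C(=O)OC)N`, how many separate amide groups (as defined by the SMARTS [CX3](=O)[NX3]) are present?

2

[CX3](=O)[NX3] is the SMARTS for an amide: a carbonyl carbon bonded to a trivalent nitrogen.
The molecule carries 2 separate instances of a primary amide (-C(=O)NH2) meeting every constraint; each maps to a distinct set of atoms, giving 2 matches.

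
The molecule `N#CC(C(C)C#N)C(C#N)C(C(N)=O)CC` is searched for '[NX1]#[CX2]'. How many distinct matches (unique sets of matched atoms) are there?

3

[NX1]#[CX2] is the SMARTS for a nitrile: a nitrogen triple-bonded to a two-connected carbon.
The molecule carries 3 separate instances of a nitrile (-C#N) meeting every constraint; each maps to a distinct set of atoms, giving 3 matches.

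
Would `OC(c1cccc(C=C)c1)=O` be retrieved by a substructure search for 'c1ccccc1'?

Yes

The pattern c1ccccc1 describes six aromatic carbons in a ring — a benzene ring.
The required atom environment is present in the molecule, so the pattern matches.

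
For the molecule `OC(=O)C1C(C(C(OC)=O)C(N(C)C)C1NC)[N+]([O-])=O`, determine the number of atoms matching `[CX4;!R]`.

Check the 20 heavy atoms by environment: 5× C (X4, in 5-ring) → no; 2× C (X3, acyclic) → no; 3× O (X1, acyclic) → no; 2× O (X2, acyclic) → no; 1× N (charge +1, X3, acyclic) → no; 1× O (charge -1, X1, acyclic) → no; 2× N (X3, acyclic) → no; 4× C (X4, acyclic) → match.
That gives 4 matching atoms.

4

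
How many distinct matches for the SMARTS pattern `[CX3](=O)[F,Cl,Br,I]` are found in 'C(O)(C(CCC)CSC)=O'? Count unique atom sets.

[CX3](=O)[F,Cl,Br,I] is the SMARTS for an acyl halide: a carbonyl carbon bonded to a halogen.
The molecule has a carboxylic acid group (-C(=O)OH), but the carbonyl is bonded to -OH, not to a halogen; nothing else fits, so there are 0 matches.

0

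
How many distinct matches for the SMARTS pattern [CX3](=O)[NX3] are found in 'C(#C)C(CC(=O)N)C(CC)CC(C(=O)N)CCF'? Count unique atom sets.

[CX3](=O)[NX3] is the SMARTS for an amide: a carbonyl carbon bonded to a trivalent nitrogen.
The molecule carries 2 separate instances of a primary amide (-C(=O)NH2) meeting every constraint; each maps to a distinct set of atoms, giving 2 matches.

2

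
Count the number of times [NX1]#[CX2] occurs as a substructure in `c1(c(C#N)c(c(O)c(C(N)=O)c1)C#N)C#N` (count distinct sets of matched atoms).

3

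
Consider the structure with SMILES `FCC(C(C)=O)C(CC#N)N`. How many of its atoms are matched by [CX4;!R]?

The query [CX4;!R] means: aliphatic carbon with four total connections, not in a ring.
Check the 11 heavy atoms by environment: 5× C (X4, acyclic) → match; 1× C (X3, acyclic) → no; 1× O (X1, acyclic) → no; 1× F (X1, acyclic) → no; 1× N (X3, acyclic) → no; 1× C (X2, acyclic) → no; 1× N (X1, acyclic) → no.
That gives 5 matching atoms.

5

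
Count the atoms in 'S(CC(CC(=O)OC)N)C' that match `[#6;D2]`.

2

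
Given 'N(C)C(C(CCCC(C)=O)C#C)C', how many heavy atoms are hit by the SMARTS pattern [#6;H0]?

The query [#6;H0] means: any carbon with no attached hydrogen.
Check the 13 heavy atoms by environment: 3× C (H3) → no; 3× C (H1) → no; 3× C (H2) → no; 2× C (H0) → match; 1× O (H0) → no; 1× N (H1) → no.
That gives 2 matching atoms.

2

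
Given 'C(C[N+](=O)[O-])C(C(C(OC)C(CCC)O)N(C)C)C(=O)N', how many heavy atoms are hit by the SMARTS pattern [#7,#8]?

8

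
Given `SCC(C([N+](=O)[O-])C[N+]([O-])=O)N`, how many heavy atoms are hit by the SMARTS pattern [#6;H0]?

0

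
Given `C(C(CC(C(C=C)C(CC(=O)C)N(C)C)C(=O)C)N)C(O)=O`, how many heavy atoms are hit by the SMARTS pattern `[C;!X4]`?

5

Check the 22 heavy atoms by environment: 11× C (X4) → no; 5× C (X3) → match; 2× N (X3) → no; 3× O (X1) → no; 1× O (X2) → no.
That gives 5 matching atoms.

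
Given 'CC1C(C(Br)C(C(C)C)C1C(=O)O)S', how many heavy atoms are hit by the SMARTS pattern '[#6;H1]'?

6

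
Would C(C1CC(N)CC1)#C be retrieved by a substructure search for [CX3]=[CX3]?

The pattern [CX3]=[CX3] describes a non-aromatic C=C double bond between two sp2 carbons — an alkene.
The closest candidate here is an ethynyl group (-C#CH), but the C-C bond is a triple bond, not a double bond. No other fragment satisfies the full query, so there is no match.

No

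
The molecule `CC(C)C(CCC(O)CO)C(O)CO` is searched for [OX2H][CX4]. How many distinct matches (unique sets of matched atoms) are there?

[OX2H][CX4] is the SMARTS for an aliphatic alcohol: a hydroxyl oxygen bound to an sp3 (X4) carbon.
The molecule carries 4 separate instances of a hydroxyl group (-OH) meeting every constraint; each maps to a distinct set of atoms, giving 4 matches.

4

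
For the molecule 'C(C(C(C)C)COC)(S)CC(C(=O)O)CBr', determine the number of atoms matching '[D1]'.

7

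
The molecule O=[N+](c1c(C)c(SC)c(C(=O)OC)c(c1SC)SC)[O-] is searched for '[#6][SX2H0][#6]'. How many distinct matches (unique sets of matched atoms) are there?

3

[#6][SX2H0][#6] is the SMARTS for a thioether: an aliphatic sulfur bridging two carbons with no H on the sulfur.
The molecule carries 3 separate instances of a methylthio ether (-SCH3) meeting every constraint; each maps to a distinct set of atoms, giving 3 matches.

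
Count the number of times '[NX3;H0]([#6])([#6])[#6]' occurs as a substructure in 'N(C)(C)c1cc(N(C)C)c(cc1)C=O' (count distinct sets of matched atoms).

[NX3;H0]([#6])([#6])[#6] is the SMARTS for a tertiary amine: a trivalent nitrogen with no H, bonded to three carbons.
The molecule carries 2 separate instances of a dimethylamino group (-N(CH3)2) meeting every constraint; each maps to a distinct set of atoms, giving 2 matches.

2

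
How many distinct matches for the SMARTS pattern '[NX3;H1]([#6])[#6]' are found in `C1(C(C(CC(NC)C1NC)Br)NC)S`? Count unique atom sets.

3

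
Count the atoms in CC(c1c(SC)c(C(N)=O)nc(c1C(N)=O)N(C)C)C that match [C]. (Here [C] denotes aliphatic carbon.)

Check the 20 heavy atoms by environment: 1× n (aromatic) → no; 5× c (aromatic) → no; 3× N → no; 8× C → match; 2× O → no; 1× S → no.
That gives 8 matching atoms.

8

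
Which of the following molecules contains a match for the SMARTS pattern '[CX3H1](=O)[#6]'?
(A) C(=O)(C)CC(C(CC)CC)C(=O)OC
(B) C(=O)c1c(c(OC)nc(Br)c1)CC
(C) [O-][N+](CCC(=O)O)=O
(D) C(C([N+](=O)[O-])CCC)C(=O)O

[CX3H1](=O)[#6] describes an sp2 carbon with one H, double-bonded to O and single-bonded to carbon (an aldehyde).
(A) has an acetyl/ketone group (-C(=O)CH3) but the carbonyl carbon has H0 (two carbon neighbours), not H1.
(B) contains an aldehyde (-CHO), which satisfies every atom and bond constraint.
(C) has a carboxylic acid group (-C(=O)OH) but the carbonyl carbon has H0 and is bonded to O, not H1.
(D) has a carboxylic acid group (-C(=O)OH) but the carbonyl carbon has H0 and is bonded to O, not H1.
So the answer is (B).

B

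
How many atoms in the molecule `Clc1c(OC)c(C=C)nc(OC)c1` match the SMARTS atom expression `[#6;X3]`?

The query [#6;X3] means: any carbon (aromatic or not) with three total connections.
Check the 13 heavy atoms by environment: 1× n (aromatic, X2) → no; 5× c (aromatic, X3) → match; 2× O (X2) → no; 2× C (X4) → no; 1× Cl (X1) → no; 2× C (X3) → match.
Summing the matching environments: 5 + 2 = 7 matching atoms.

7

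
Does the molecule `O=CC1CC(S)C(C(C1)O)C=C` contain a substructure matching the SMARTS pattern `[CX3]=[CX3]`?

Yes

The pattern [CX3]=[CX3] describes a non-aromatic C=C double bond between two sp2 carbons — an alkene.
The molecule carries a vinyl group (-CH=CH2), whose atoms satisfy every constraint of the query, so the pattern matches.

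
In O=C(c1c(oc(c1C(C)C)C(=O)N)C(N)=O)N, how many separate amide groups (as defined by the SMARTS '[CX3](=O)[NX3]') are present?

3

[CX3](=O)[NX3] is the SMARTS for an amide: a carbonyl carbon bonded to a trivalent nitrogen.
The molecule carries 3 separate instances of a primary amide (-C(=O)NH2) meeting every constraint; each maps to a distinct set of atoms, giving 3 matches.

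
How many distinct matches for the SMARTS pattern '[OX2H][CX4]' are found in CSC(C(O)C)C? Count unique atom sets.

1

[OX2H][CX4] is the SMARTS for an aliphatic alcohol: a hydroxyl oxygen bound to an sp3 (X4) carbon.
Exactly one fragment in the molecule meets all constraints, giving 1 match.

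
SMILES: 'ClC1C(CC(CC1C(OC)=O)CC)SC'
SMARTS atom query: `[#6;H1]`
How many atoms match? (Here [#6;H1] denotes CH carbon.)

4

The query [#6;H1] means: any carbon bearing exactly one hydrogen.
Check the 15 heavy atoms by environment: 3× C (H2) → no; 4× C (H1) → match; 1× Cl (H0) → no; 3× C (H3) → no; 1× S (H0) → no; 1× C (H0) → no; 2× O (H0) → no.
That gives 4 matching atoms.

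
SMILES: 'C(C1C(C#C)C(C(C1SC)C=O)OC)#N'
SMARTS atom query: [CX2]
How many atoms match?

Check the 15 heavy atoms by environment: 7× C (X4) → no; 1× C (X3) → no; 1× O (X1) → no; 3× C (X2) → match; 1× N (X1) → no; 1× S (X2) → no; 1× O (X2) → no.
That gives 3 matching atoms.

3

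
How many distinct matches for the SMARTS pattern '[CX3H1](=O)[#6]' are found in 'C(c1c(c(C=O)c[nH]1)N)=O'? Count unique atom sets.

2

[CX3H1](=O)[#6] is the SMARTS for an aldehyde: an sp2 carbon with one H, double-bonded to O and single-bonded to carbon.
The molecule carries 2 separate instances of an aldehyde (-CHO) meeting every constraint; each maps to a distinct set of atoms, giving 2 matches.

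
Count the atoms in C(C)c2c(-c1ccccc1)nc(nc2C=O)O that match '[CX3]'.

Check the 17 heavy atoms by environment: 2× n (aromatic, X2) → no; 10× c (aromatic, X3) → no; 2× C (X4) → no; 1× C (X3) → match; 1× O (X1) → no; 1× O (X2) → no.
That gives 1 matching atom.

1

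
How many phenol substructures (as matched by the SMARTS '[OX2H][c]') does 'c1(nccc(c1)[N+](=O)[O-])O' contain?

1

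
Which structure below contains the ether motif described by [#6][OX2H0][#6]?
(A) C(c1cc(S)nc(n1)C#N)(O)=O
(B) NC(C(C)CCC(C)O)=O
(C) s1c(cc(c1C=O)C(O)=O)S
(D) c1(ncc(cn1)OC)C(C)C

[#6][OX2H0][#6] describes an aliphatic oxygen bridging two carbons with no H on the oxygen (an ether).
(A) has a carboxylic acid group (-C(=O)OH) but the -OH oxygen has H1; the =O is OX1, not OX2.
(B) has a hydroxyl group (-OH) but the oxygen has H1, not H0 bridging two carbons.
(C) has a carboxylic acid group (-C(=O)OH) but the -OH oxygen has H1; the =O is OX1, not OX2.
(D) contains a methoxy ether (-OCH3), which satisfies every atom and bond constraint.
So the answer is (D).

D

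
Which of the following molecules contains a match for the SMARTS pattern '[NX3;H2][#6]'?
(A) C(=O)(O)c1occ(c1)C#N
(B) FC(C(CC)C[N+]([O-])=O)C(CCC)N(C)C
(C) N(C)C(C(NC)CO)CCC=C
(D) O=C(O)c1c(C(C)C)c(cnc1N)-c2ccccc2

D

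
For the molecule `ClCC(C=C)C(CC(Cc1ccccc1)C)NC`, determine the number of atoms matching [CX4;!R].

The query [CX4;!R] means: aliphatic carbon with four total connections, not in a ring.
Check the 18 heavy atoms by environment: 8× C (X4, acyclic) → match; 2× C (X3, acyclic) → no; 1× Cl (X1, acyclic) → no; 1× N (X3, acyclic) → no; 6× c (aromatic, X3, in 6-ring) → no.
That gives 8 matching atoms.

8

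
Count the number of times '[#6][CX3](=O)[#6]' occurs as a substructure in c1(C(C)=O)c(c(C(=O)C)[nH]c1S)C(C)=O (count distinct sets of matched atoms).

3

[#6][CX3](=O)[#6] is the SMARTS for a ketone: a carbonyl carbon (no H) flanked by two carbons.
The molecule carries 3 separate instances of an acetyl/ketone group (-C(=O)CH3) meeting every constraint; each maps to a distinct set of atoms, giving 3 matches.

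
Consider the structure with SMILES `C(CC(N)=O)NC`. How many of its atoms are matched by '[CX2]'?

The query [CX2] means: C with X2: aliphatic carbon with exactly 2 total connections.
Check the 7 heavy atoms by environment: 3× C (X4) → no; 1× C (X3) → no; 1× O (X1) → no; 2× N (X3) → no.
No environment satisfies the query, so 0 matching atoms.

0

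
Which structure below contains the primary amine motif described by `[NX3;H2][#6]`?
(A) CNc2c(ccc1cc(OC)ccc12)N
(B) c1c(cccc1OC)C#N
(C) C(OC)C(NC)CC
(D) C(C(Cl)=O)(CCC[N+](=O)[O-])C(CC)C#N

A

[NX3;H2][#6] describes a trivalent nitrogen with two H attached to carbon (a primary amine).
(A) contains a primary amino group (-NH2), which satisfies every atom and bond constraint.
(B) has a nitrile (-C#N) but the nitrogen is NX1 (triple-bonded), not NX3 with two H.
(C) has an N-methylamino group (-NHCH3) but the nitrogen bears two carbons and only one H (H1), not H2.
(D) has a nitro group (-[N+](=O)[O-]) but the nitrogen is [N+] with no H, not NX3H2.
So the answer is (A).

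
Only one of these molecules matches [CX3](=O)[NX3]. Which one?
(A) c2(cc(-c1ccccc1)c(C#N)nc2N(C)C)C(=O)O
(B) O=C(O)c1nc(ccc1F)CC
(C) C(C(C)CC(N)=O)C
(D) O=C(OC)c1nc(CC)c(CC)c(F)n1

C

[CX3](=O)[NX3] describes a carbonyl carbon bonded to a trivalent nitrogen (an amide).
(A) has a nitrile (-C#N) but the nitrile N is NX1 (triple-bonded), not NX3.
(B) has a carboxylic acid group (-C(=O)OH) but the carbonyl is bonded to O, not to an NX3 nitrogen.
(C) contains a primary amide (-C(=O)NH2), which satisfies every atom and bond constraint.
(D) has a methyl-ester group (-C(=O)OCH3) but the carbonyl is bonded to O, not to an NX3 nitrogen.
So the answer is (C).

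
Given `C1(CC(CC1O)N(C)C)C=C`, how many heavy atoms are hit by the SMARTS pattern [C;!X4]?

2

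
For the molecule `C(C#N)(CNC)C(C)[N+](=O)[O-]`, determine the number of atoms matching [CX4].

5

The query [CX4] means: C with X4: aliphatic carbon with exactly 4 total connections (bonds + H).
Check the 11 heavy atoms by environment: 5× C (X4) → match; 1× N (charge +1, X3) → no; 1× O (charge -1, X1) → no; 1× O (X1) → no; 1× N (X3) → no; 1× C (X2) → no; 1× N (X1) → no.
That gives 5 matching atoms.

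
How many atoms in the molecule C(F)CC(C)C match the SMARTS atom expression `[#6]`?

5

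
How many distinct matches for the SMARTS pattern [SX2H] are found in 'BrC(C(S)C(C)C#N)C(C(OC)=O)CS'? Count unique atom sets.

2

[SX2H] is the SMARTS for a thiol: an aliphatic sulfur with two connections, one being H.
The molecule carries 2 separate instances of a thiol (-SH) meeting every constraint; each maps to a distinct set of atoms, giving 2 matches.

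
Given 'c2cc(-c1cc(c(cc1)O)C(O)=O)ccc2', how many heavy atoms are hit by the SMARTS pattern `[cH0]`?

The query [cH0] means: aromatic carbon with no attached hydrogen (substituted or ring-fusion).
Check the 16 heavy atoms by environment: 4× c (aromatic, H0) → match; 8× c (aromatic, H1) → no; 2× O (H1) → no; 1× C (H0) → no; 1× O (H0) → no.
That gives 4 matching atoms.

4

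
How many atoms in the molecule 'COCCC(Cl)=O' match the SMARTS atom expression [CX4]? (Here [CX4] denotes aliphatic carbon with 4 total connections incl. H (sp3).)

3

The query [CX4] means: C with X4: aliphatic carbon with exactly 4 total connections (bonds + H).
Check the 7 heavy atoms by environment: 3× C (X4) → match; 1× O (X2) → no; 1× C (X3) → no; 1× O (X1) → no; 1× Cl (X1) → no.
That gives 3 matching atoms.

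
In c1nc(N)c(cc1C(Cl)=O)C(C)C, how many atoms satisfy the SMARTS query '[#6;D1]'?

The query [#6;D1] means: carbon bonded to exactly one heavy atom.
Check the 13 heavy atoms by environment: 1× n (aromatic, D2) → no; 2× c (aromatic, D2) → no; 3× c (aromatic, D3) → no; 2× C (D3) → no; 2× C (D1) → match; 1× N (D1) → no; 1× O (D1) → no; 1× Cl (D1) → no.
That gives 2 matching atoms.

2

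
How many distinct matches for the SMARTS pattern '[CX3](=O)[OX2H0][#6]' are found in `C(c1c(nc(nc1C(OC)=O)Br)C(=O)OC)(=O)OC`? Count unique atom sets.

[CX3](=O)[OX2H0][#6] is the SMARTS for an ester: a carbonyl carbon bonded to an oxygen that is itself bonded to carbon (no H on that O).
The molecule carries 3 separate instances of a methyl-ester group (-C(=O)OCH3) meeting every constraint; each maps to a distinct set of atoms, giving 3 matches.

3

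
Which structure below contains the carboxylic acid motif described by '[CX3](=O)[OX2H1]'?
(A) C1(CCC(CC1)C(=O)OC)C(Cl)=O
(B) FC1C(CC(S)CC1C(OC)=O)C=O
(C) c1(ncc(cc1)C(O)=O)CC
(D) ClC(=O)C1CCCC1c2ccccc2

C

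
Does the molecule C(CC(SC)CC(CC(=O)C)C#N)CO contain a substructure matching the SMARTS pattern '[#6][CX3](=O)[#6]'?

The pattern [#6][CX3](=O)[#6] describes a carbonyl carbon (no H) flanked by two carbons — a ketone.
The molecule carries an acetyl/ketone group (-C(=O)CH3), whose atoms satisfy every constraint of the query, so the pattern matches.

Yes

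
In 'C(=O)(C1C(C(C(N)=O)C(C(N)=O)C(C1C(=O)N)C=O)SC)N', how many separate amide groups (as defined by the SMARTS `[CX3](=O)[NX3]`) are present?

4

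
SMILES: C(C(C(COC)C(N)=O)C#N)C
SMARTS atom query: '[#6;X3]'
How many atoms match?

1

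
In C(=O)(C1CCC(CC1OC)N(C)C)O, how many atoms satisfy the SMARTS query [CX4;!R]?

3

Check the 14 heavy atoms by environment: 6× C (X4, in 6-ring) → no; 1× N (X3, acyclic) → no; 3× C (X4, acyclic) → match; 2× O (X2, acyclic) → no; 1× C (X3, acyclic) → no; 1× O (X1, acyclic) → no.
That gives 3 matching atoms.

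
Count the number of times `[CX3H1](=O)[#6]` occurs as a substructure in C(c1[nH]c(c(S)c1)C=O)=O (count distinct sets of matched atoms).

2

[CX3H1](=O)[#6] is the SMARTS for an aldehyde: an sp2 carbon with one H, double-bonded to O and single-bonded to carbon.
The molecule carries 2 separate instances of an aldehyde (-CHO) meeting every constraint; each maps to a distinct set of atoms, giving 2 matches.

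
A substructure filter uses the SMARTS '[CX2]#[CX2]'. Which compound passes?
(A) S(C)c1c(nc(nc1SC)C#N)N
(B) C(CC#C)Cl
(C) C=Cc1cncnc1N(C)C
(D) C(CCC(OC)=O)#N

B

[CX2]#[CX2] describes a carbon-carbon triple bond (an alkyne).
(A) has a nitrile (-C#N) but the triple bond is C#N, not C#C.
(B) contains an ethynyl group (-C#CH), which satisfies every atom and bond constraint.
(C) has a vinyl group (-CH=CH2) but the C=C is a double bond; both carbons are CX3, not CX2.
(D) has a nitrile (-C#N) but the triple bond is C#N, not C#C.
So the answer is (B).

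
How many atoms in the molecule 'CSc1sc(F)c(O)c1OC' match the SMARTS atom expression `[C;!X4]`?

0

The query [C;!X4] means: aliphatic carbon that does not have four total connections.
Check the 11 heavy atoms by environment: 1× s (aromatic, X2) → no; 4× c (aromatic, X3) → no; 1× F (X1) → no; 1× S (X2) → no; 2× C (X4) → no; 2× O (X2) → no.
No environment satisfies the query, so 0 matching atoms.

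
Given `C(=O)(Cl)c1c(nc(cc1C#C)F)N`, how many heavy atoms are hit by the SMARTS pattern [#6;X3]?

6

The query [#6;X3] means: any carbon (aromatic or not) with three total connections.
Check the 13 heavy atoms by environment: 1× n (aromatic, X2) → no; 5× c (aromatic, X3) → match; 1× N (X3) → no; 1× C (X3) → match; 1× O (X1) → no; 1× Cl (X1) → no; 1× F (X1) → no; 2× C (X2) → no.
Summing the matching environments: 5 + 1 = 6 matching atoms.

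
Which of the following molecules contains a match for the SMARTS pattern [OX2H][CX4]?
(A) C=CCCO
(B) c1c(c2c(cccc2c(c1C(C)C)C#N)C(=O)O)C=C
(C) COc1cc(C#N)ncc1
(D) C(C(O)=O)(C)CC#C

[OX2H][CX4] describes a hydroxyl oxygen bound to an sp3 (X4) carbon (an aliphatic alcohol).
(A) contains a hydroxyl group (-OH), which satisfies every atom and bond constraint.
(B) has a carboxylic acid group (-C(=O)OH) but the -OH is on a CX3 carbonyl carbon, not a CX4 carbon.
(C) has a methoxy ether (-OCH3) but the oxygen has H0 (ether), not H1.
(D) has a carboxylic acid group (-C(=O)OH) but the -OH is on a CX3 carbonyl carbon, not a CX4 carbon.
So the answer is (A).

A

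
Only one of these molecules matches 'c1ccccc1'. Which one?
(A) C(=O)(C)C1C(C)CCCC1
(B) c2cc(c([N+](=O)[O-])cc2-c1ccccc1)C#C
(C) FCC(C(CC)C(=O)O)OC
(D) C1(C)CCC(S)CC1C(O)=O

B

c1ccccc1 describes six aromatic carbons in a ring (a benzene ring).
(A) has a methyl group (-CH3) but no six-membered all-carbon aromatic ring is present.
(B) contains a phenyl ring, which satisfies every atom and bond constraint.
(C) has a methyl group (-CH3) but no six-membered all-carbon aromatic ring is present.
(D) has a methyl group (-CH3) but no six-membered all-carbon aromatic ring is present.
So the answer is (B).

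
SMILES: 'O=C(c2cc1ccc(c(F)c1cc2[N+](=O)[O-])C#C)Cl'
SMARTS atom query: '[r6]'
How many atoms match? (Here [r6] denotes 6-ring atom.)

10

The query [r6] means: r6 matches atoms in a six-membered ring.
Check the 19 heavy atoms by environment: 10× c (aromatic, in 6-ring) → match; 3× C (acyclic) → no; 2× O (acyclic) → no; 1× Cl (acyclic) → no; 1× N (charge +1, acyclic) → no; 1× O (charge -1, acyclic) → no; 1× F (acyclic) → no.
That gives 10 matching atoms.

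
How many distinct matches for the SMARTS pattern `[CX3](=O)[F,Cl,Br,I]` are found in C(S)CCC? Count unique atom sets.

0

[CX3](=O)[F,Cl,Br,I] is the SMARTS for an acyl halide: a carbonyl carbon bonded to a halogen.
No fragment in the molecule satisfies every constraint, giving 0 matches.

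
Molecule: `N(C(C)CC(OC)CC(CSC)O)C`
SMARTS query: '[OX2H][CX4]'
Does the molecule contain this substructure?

The pattern [OX2H][CX4] describes a hydroxyl oxygen bound to an sp3 (X4) carbon — an aliphatic alcohol.
The molecule carries a hydroxyl group (-OH), whose atoms satisfy every constraint of the query, so the pattern matches.

Yes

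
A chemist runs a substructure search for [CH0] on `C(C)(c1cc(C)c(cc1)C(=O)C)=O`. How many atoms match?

The query [CH0] means: aliphatic carbon with no attached hydrogen.
Check the 13 heavy atoms by environment: 3× c (aromatic, H0) → no; 3× c (aromatic, H1) → no; 3× C (H3) → no; 2× C (H0) → match; 2× O (H0) → no.
That gives 2 matching atoms.

2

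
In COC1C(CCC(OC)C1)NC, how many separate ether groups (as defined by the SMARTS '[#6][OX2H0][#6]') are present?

[#6][OX2H0][#6] is the SMARTS for an ether: an aliphatic oxygen bridging two carbons with no H on the oxygen.
The molecule carries 2 separate instances of a methoxy ether (-OCH3) meeting every constraint; each maps to a distinct set of atoms, giving 2 matches.

2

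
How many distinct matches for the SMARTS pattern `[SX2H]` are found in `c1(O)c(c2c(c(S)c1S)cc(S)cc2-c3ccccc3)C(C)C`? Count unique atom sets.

3

[SX2H] is the SMARTS for a thiol: an aliphatic sulfur with two connections, one being H.
The molecule carries 3 separate instances of a thiol (-SH) meeting every constraint; each maps to a distinct set of atoms, giving 3 matches.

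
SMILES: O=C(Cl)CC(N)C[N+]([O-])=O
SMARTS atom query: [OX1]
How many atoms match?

3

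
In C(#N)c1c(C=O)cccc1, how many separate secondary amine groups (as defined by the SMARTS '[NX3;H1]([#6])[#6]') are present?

[NX3;H1]([#6])[#6] is the SMARTS for a secondary amine: a trivalent nitrogen with one H, bonded to two carbons.
No fragment in the molecule satisfies every constraint, giving 0 matches.

0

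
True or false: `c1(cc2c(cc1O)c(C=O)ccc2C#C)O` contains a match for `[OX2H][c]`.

True

The pattern [OX2H][c] describes a hydroxyl oxygen attached to an aromatic carbon — a phenol.
The molecule carries a hydroxyl group (-OH), whose atoms satisfy every constraint of the query, so the pattern matches.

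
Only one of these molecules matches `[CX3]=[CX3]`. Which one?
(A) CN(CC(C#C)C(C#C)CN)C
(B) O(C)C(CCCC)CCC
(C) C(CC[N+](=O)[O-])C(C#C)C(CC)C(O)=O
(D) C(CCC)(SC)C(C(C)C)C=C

D

[CX3]=[CX3] describes a non-aromatic C=C double bond between two sp2 carbons (an alkene).
(A) has an ethynyl group (-C#CH) but the C-C bond is a triple bond, not a double bond.
(B) has an ethyl group (-CH2CH3) but its C-C bond is a single bond between CX4 carbons, not CX3=CX3.
(C) has an ethynyl group (-C#CH) but the C-C bond is a triple bond, not a double bond.
(D) contains a vinyl group (-CH=CH2), which satisfies every atom and bond constraint.
So the answer is (D).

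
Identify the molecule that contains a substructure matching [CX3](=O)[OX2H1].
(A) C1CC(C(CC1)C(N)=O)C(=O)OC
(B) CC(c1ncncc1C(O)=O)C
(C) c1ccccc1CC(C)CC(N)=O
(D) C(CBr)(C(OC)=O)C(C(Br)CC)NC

B

[CX3](=O)[OX2H1] describes an sp2 carbon double-bonded to O and single-bonded to an -OH oxygen (a carboxylic acid).
(A) has a primary amide (-C(=O)NH2) but the carbonyl is bonded to N, not to an -OH oxygen.
(B) contains a carboxylic acid group (-C(=O)OH), which satisfies every atom and bond constraint.
(C) has a primary amide (-C(=O)NH2) but the carbonyl is bonded to N, not to an -OH oxygen.
(D) has a methyl-ester group (-C(=O)OCH3) but the singly-bonded O has no H (OX2H0, not OX2H1).
So the answer is (B).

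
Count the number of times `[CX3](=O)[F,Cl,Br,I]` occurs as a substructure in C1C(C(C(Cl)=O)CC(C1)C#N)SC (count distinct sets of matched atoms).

[CX3](=O)[F,Cl,Br,I] is the SMARTS for an acyl halide: a carbonyl carbon bonded to a halogen.
Exactly one fragment in the molecule meets all constraints, giving 1 match.

1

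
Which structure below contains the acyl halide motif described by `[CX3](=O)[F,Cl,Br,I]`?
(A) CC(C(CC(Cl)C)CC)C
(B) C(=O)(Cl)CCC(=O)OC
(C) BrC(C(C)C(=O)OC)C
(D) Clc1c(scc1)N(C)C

B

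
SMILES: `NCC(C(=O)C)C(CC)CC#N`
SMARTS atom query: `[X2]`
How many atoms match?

1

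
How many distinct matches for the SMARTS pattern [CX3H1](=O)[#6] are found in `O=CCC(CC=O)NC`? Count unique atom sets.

2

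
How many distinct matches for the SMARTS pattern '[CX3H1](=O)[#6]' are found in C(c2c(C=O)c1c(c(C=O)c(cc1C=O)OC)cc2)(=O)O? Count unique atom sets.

3

[CX3H1](=O)[#6] is the SMARTS for an aldehyde: an sp2 carbon with one H, double-bonded to O and single-bonded to carbon.
The molecule carries 3 separate instances of an aldehyde (-CHO) meeting every constraint; each maps to a distinct set of atoms, giving 3 matches.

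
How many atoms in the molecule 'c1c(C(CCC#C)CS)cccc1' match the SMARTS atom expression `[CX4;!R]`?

4

Check the 13 heavy atoms by environment: 4× C (X4, acyclic) → match; 2× C (X2, acyclic) → no; 6× c (aromatic, X3, in 6-ring) → no; 1× S (X2, acyclic) → no.
That gives 4 matching atoms.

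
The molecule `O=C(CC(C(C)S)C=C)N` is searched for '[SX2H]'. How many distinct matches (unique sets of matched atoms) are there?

1

[SX2H] is the SMARTS for a thiol: an aliphatic sulfur with two connections, one being H.
Exactly one fragment in the molecule meets all constraints, giving 1 match.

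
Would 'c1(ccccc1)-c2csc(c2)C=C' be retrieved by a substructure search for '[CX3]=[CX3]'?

Yes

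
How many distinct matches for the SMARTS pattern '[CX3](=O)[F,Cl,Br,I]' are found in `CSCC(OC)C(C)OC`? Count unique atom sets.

[CX3](=O)[F,Cl,Br,I] is the SMARTS for an acyl halide: a carbonyl carbon bonded to a halogen.
No fragment in the molecule satisfies every constraint, giving 0 matches.

0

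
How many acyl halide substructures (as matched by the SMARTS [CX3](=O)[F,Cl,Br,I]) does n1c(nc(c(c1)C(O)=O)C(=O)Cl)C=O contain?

[CX3](=O)[F,Cl,Br,I] is the SMARTS for an acyl halide: a carbonyl carbon bonded to a halogen.
Exactly one fragment in the molecule meets all constraints, giving 1 match.

1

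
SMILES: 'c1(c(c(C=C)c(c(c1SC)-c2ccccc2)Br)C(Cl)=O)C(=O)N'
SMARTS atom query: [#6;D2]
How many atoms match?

6

Check the 23 heavy atoms by environment: 7× c (aromatic, D3) → no; 1× S (D2) → no; 2× C (D1) → no; 5× c (aromatic, D2) → match; 2× C (D3) → no; 2× O (D1) → no; 1× N (D1) → no; 1× Cl (D1) → no; 1× C (D2) → match; 1× Br (D1) → no.
Summing the matching environments: 5 + 1 = 6 matching atoms.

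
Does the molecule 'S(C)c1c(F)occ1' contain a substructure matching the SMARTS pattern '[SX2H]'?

The pattern [SX2H] describes an aliphatic sulfur with two connections, one being H — a thiol.
The closest candidate here is a methylthio ether (-SCH3), but the sulfur has H0 (bonded to two carbons), not H1. No other fragment satisfies the full query, so there is no match.

No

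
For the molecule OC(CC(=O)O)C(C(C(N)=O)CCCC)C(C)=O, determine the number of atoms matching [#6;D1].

2

The query [#6;D1] means: carbon bonded to exactly one heavy atom.
Check the 18 heavy atoms by environment: 4× C (D2) → no; 6× C (D3) → no; 5× O (D1) → no; 2× C (D1) → match; 1× N (D1) → no.
That gives 2 matching atoms.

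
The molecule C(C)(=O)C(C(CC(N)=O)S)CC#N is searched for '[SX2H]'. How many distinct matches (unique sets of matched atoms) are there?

1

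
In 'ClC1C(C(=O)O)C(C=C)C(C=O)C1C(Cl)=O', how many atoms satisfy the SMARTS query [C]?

10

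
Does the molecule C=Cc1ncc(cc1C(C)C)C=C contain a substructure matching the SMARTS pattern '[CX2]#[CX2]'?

No

The pattern [CX2]#[CX2] describes a carbon-carbon triple bond — an alkyne.
The closest candidate here is a vinyl group (-CH=CH2), but the C=C is a double bond; both carbons are CX3, not CX2. No other fragment satisfies the full query, so there is no match.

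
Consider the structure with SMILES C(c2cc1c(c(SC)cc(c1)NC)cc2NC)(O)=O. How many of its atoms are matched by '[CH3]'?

The query [CH3] means: aliphatic carbon with exactly three hydrogens.
Check the 19 heavy atoms by environment: 6× c (aromatic, H0) → no; 4× c (aromatic, H1) → no; 1× C (H0) → no; 1× O (H0) → no; 1× O (H1) → no; 1× S (H0) → no; 3× C (H3) → match; 2× N (H1) → no.
That gives 3 matching atoms.

3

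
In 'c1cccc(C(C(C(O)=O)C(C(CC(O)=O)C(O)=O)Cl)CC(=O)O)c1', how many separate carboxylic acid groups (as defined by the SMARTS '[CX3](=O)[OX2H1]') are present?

4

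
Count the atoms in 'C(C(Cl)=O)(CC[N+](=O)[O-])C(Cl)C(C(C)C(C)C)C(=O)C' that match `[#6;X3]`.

2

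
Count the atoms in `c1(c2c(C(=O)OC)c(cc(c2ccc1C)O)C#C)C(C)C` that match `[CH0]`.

The query [CH0] means: aliphatic carbon with no attached hydrogen.
Check the 21 heavy atoms by environment: 7× c (aromatic, H0) → no; 3× c (aromatic, H1) → no; 2× C (H0) → match; 2× O (H0) → no; 4× C (H3) → no; 1× O (H1) → no; 2× C (H1) → no.
That gives 2 matching atoms.

2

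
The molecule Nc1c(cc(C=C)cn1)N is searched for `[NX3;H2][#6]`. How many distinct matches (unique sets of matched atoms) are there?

2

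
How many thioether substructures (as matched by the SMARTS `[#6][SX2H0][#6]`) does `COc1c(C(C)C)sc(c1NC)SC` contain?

1

[#6][SX2H0][#6] is the SMARTS for a thioether: an aliphatic sulfur bridging two carbons with no H on the sulfur.
Exactly one fragment in the molecule meets all constraints, giving 1 match.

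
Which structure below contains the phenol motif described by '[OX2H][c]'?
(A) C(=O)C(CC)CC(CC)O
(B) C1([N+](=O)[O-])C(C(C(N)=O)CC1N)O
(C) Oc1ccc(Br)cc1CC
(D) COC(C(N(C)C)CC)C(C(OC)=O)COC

[OX2H][c] describes a hydroxyl oxygen attached to an aromatic carbon (a phenol).
(A) has a hydroxyl group (-OH) but the -OH is on an aliphatic carbon, not an aromatic c.
(B) has a hydroxyl group (-OH) but the -OH is on an aliphatic carbon, not an aromatic c.
(C) contains a hydroxyl group (-OH), which satisfies every atom and bond constraint.
(D) has a methoxy ether (-OCH3) but the oxygen has H0, not H1.
So the answer is (C).

C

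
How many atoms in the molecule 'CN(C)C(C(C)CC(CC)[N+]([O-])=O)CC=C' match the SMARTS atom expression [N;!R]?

Check the 16 heavy atoms by environment: 12× C (acyclic) → no; 1× N (acyclic) → match; 1× N (charge +1, acyclic) → match; 1× O (charge -1, acyclic) → no; 1× O (acyclic) → no.
Summing the matching environments: 1 + 1 = 2 matching atoms.

2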